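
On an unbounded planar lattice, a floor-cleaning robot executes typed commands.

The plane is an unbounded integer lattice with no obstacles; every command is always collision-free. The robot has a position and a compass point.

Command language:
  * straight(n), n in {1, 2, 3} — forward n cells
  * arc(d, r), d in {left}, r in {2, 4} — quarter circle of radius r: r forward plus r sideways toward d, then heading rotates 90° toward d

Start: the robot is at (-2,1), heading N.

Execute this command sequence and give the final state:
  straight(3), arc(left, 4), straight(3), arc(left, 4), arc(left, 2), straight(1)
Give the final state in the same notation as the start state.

at (-10,2), heading E

initial: at (-2,1), heading N
[1] after straight(3): at (-2,4), heading N
[2] after arc(left, 4): at (-6,8), heading W
[3] after straight(3): at (-9,8), heading W
[4] after arc(left, 4): at (-13,4), heading S
[5] after arc(left, 2): at (-11,2), heading E
[6] after straight(1): at (-10,2), heading E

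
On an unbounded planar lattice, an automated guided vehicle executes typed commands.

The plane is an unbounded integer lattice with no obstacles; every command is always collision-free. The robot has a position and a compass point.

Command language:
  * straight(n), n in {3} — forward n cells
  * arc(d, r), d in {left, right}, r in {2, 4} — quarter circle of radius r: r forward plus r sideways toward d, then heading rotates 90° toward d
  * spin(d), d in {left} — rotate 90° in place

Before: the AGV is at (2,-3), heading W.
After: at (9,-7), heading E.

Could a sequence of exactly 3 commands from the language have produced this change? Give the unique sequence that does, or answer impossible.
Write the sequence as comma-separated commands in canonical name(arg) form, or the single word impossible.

spin(left), arc(left, 4), straight(3)

key: position moved to (9,-7) AND the heading swung to E — translation plus rotation needed
begin: at (2,-3), heading W
[1] after spin(left): at (2,-3), heading S
[2] after arc(left, 4): at (6,-7), heading E
[3] after straight(3): at (9,-7), heading E
all 216 alternatives checked — unique.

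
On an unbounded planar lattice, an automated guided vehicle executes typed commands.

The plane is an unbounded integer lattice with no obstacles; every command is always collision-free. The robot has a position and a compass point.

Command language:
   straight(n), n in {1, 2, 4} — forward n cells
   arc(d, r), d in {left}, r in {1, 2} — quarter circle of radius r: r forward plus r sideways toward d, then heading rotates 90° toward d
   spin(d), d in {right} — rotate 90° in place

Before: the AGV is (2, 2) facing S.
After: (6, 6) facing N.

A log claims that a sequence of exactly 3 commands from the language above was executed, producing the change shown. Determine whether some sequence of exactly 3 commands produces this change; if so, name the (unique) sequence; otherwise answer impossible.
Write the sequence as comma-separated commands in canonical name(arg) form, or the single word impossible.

key: running straight(4) before arc(left, 2) would end elsewhere — order is forced
initial: (2, 2) facing S
1. arc(left, 2) → (4, 0) facing E
2. arc(left, 2) → (6, 2) facing N
3. straight(4) → (6, 6) facing N
no rival 3-sequence matches.

arc(left, 2), arc(left, 2), straight(4)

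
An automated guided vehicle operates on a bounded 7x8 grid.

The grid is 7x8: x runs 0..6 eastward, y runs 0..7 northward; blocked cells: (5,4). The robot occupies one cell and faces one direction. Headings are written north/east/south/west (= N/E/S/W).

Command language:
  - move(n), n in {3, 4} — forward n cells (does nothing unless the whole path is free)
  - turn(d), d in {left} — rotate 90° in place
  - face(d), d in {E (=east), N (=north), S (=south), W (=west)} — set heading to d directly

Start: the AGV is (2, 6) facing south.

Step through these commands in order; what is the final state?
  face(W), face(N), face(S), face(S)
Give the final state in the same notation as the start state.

start: (2, 6) facing south
[1] after face(W): (2, 6) facing west
[2] after face(N): (2, 6) facing north
[3] after face(S): (2, 6) facing south
[4] after face(S): (2, 6) facing south

(2, 6) facing south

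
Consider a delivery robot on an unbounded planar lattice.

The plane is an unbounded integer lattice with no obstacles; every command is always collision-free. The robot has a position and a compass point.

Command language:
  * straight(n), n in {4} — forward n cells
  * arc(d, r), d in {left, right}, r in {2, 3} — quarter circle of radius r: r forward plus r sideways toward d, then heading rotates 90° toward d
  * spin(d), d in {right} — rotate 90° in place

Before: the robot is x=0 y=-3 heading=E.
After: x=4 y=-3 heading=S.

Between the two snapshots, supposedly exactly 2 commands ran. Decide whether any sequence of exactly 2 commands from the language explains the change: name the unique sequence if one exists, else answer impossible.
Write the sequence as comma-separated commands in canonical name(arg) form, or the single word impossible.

key: position moved to (4,-3) AND the heading swung to S — translation plus rotation needed
from: x=0 y=-3 heading=E
1. straight(4) → x=4 y=-3 heading=E
2. spin(right) → x=4 y=-3 heading=S
no other 2-command option fits: unique.

straight(4), spin(right)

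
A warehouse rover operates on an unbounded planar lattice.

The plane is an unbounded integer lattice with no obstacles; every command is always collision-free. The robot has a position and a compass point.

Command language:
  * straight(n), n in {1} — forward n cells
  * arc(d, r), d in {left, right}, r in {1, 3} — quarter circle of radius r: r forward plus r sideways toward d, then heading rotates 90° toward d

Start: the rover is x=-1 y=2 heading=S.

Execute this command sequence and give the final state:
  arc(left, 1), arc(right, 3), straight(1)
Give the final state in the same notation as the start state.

t0: x=-1 y=2 heading=S
t=1 arc(left, 1) ⇒ x=0 y=1 heading=E
t=2 arc(right, 3) ⇒ x=3 y=-2 heading=S
t=3 straight(1) ⇒ x=3 y=-3 heading=S

x=3 y=-3 heading=S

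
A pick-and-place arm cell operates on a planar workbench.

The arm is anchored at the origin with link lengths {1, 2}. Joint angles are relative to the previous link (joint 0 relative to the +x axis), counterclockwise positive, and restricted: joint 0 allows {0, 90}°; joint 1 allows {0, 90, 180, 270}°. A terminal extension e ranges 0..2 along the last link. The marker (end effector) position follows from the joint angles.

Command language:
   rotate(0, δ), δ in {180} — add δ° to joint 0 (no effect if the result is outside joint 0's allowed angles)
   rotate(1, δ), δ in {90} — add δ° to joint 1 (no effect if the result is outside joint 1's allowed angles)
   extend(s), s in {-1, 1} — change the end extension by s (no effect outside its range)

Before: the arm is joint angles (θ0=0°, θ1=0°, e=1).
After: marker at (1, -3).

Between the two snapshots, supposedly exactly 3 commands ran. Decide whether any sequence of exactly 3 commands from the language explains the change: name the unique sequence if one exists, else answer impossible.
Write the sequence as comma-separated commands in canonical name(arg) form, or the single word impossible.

start: joint angles (θ0=0°, θ1=0°, e=1)
step 1 (rotate(1, 90)): joint angles (θ0=0°, θ1=90°, e=1)
step 2 (rotate(1, 90)): joint angles (θ0=0°, θ1=180°, e=1)
step 3 (rotate(1, 90)): joint angles (θ0=0°, θ1=270°, e=1)
no rival 3-sequence matches.

rotate(1, 90), rotate(1, 90), rotate(1, 90)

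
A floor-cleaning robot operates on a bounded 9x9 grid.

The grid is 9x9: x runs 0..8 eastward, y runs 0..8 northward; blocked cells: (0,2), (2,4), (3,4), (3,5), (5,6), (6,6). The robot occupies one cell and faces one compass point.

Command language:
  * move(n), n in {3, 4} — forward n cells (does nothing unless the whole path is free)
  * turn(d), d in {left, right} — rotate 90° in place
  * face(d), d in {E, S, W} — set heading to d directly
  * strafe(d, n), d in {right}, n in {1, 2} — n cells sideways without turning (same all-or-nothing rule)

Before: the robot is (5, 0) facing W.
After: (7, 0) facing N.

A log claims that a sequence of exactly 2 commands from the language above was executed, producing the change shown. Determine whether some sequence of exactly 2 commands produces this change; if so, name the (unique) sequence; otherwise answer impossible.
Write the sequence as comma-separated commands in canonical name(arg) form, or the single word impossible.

key: cell and facing (now N) both changed — the 2 commands mix motion and turning
begin: (5, 0) facing W
1. turn(right) → (5, 0) facing N
2. strafe(right, 2) → (7, 0) facing N
no other 2-command option fits: unique.

turn(right), strafe(right, 2)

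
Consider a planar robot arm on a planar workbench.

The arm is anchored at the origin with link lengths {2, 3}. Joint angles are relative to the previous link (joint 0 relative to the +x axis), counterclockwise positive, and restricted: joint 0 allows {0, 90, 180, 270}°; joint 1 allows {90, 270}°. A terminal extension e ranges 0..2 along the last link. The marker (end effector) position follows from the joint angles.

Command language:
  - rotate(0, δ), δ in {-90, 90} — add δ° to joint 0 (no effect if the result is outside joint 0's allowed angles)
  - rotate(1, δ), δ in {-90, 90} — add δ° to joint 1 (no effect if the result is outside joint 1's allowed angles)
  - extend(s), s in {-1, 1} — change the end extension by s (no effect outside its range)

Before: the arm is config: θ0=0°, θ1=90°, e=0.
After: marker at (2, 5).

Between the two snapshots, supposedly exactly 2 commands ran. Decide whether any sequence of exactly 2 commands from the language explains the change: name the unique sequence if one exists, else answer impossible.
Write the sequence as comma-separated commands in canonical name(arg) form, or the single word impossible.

extend(1), extend(1)

initial: config: θ0=0°, θ1=90°, e=0
[1] after extend(1): config: θ0=0°, θ1=90°, e=1
[2] after extend(1): config: θ0=0°, θ1=90°, e=2
no other 2-command option fits: unique.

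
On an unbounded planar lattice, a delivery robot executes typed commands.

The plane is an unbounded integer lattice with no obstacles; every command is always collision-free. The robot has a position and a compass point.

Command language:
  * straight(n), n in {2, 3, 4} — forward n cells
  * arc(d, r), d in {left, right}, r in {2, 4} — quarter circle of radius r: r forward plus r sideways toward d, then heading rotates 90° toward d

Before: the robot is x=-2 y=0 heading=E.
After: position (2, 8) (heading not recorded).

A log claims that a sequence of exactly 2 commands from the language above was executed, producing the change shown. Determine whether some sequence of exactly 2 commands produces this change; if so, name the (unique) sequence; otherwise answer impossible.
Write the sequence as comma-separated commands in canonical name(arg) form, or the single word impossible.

key: order matters: swapping arc(left, 4) and straight(4) lands elsewhere
initial: x=-2 y=0 heading=E
step 1 (arc(left, 4)): x=2 y=4 heading=N
step 2 (straight(4)): x=2 y=8 heading=N
no other 2-command option fits: unique.

arc(left, 4), straight(4)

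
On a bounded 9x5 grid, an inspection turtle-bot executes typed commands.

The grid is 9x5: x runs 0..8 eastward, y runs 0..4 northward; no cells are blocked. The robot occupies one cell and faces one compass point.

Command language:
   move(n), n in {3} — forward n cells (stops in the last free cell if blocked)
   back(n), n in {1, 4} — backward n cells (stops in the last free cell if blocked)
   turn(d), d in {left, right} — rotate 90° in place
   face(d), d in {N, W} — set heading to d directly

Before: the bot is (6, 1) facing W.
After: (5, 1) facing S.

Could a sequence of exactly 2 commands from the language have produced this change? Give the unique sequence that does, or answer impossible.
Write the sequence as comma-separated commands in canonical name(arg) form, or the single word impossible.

impossible

every 2-command combo misses the target.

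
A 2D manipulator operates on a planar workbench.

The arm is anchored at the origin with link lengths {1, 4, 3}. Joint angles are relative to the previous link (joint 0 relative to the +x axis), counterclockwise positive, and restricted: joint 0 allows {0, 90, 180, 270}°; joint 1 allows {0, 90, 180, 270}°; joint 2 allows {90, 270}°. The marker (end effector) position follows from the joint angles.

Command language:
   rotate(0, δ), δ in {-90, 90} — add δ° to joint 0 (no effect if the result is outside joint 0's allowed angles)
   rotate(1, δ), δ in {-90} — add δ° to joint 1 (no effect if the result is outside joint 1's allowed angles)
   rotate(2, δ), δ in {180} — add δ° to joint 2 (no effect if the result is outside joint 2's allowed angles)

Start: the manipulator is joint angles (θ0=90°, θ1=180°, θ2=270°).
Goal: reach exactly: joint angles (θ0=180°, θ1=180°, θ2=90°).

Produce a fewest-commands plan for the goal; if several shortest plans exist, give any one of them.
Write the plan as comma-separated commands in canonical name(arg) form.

rotate(0, 90), rotate(2, 180)

start: joint angles (θ0=90°, θ1=180°, θ2=270°)
[1] after rotate(0, 90): joint angles (θ0=180°, θ1=180°, θ2=270°)
[2] after rotate(2, 180): joint angles (θ0=180°, θ1=180°, θ2=90°)
no 1-step plan works, so 2 is optimal.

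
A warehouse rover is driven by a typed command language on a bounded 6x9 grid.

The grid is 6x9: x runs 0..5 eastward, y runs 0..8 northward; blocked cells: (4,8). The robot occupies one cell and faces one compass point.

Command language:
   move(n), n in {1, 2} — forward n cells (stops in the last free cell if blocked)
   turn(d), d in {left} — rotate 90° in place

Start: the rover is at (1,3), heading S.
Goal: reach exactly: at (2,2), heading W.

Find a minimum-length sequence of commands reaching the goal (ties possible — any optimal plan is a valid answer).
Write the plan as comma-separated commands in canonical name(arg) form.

move(1), turn(left), move(1), turn(left), turn(left)

start: at (1,3), heading S
1. move(1) → at (1,2), heading S
2. turn(left) → at (1,2), heading E
3. move(1) → at (2,2), heading E
4. turn(left) → at (2,2), heading N
5. turn(left) → at (2,2), heading W
nothing shorter than 5 reaches the goal.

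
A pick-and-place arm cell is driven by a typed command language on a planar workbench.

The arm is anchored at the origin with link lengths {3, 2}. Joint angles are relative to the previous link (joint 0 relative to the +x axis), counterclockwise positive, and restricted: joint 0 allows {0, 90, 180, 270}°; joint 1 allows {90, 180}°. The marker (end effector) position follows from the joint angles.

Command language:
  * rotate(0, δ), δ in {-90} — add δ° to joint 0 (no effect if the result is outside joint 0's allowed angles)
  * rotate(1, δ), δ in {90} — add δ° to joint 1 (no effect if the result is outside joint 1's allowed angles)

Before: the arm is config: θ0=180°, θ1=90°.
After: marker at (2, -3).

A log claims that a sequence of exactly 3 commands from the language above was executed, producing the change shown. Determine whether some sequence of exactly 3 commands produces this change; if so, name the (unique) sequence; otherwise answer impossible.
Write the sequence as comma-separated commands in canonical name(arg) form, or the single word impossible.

rotate(0, -90), rotate(0, -90), rotate(0, -90)

from: config: θ0=180°, θ1=90°
[1] after rotate(0, -90): config: θ0=90°, θ1=90°
[2] after rotate(0, -90): config: θ0=0°, θ1=90°
[3] after rotate(0, -90): config: θ0=270°, θ1=90°
uniquely the one of 8 3-step routes that fits.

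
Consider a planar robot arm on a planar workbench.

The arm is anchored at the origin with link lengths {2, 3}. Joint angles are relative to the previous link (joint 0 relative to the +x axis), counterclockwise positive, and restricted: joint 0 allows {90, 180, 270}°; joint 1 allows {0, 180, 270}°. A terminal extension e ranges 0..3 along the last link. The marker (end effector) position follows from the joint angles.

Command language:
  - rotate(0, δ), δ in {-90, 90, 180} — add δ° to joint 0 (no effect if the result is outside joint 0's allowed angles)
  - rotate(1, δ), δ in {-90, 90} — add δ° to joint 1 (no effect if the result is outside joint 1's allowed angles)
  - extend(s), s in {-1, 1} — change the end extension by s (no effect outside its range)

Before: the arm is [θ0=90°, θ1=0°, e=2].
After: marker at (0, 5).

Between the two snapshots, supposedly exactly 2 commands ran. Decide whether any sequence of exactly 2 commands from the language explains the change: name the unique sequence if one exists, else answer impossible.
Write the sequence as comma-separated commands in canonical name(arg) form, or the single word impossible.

extend(-1), extend(-1)

start: [θ0=90°, θ1=0°, e=2]
1. extend(-1) → [θ0=90°, θ1=0°, e=1]
2. extend(-1) → [θ0=90°, θ1=0°, e=0]
no other 2-command option fits: unique.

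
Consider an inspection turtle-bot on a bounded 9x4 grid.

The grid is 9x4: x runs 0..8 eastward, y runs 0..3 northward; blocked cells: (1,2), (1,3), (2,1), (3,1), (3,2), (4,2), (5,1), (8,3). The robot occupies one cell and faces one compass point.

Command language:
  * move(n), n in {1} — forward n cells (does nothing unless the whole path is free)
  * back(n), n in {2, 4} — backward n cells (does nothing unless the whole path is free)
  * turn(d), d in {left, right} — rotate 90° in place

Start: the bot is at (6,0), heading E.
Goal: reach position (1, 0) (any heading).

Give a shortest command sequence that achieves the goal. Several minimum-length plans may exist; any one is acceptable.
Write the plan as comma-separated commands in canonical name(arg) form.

back(4), move(1), back(2)

from: at (6,0), heading E
step 1 (back(4)): at (2,0), heading E
step 2 (move(1)): at (3,0), heading E
step 3 (back(2)): at (1,0), heading E
no 2-step plan works, so 3 is optimal.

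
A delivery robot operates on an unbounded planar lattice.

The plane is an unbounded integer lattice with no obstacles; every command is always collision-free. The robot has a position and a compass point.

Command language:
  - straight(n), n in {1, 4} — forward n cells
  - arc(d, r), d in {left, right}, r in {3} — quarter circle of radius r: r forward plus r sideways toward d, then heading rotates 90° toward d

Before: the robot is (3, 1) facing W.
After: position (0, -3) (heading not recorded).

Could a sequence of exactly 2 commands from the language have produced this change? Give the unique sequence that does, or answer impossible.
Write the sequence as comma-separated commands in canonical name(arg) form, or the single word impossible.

key: running straight(1) before arc(left, 3) would end elsewhere — order is forced
initial: (3, 1) facing W
step 1 (arc(left, 3)): (0, -2) facing S
step 2 (straight(1)): (0, -3) facing S
no rival 2-sequence matches.

arc(left, 3), straight(1)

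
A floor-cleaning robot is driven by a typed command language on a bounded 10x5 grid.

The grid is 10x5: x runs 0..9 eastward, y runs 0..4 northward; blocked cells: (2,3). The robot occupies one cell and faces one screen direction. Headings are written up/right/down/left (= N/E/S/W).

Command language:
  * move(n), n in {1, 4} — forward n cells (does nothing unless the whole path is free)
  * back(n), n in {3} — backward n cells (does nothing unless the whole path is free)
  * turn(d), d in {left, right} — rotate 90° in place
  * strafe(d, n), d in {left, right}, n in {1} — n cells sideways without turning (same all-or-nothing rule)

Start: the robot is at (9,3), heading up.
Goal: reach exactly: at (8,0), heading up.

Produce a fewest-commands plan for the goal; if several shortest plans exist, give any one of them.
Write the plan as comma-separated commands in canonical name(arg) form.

start: at (9,3), heading up
[1] after strafe(left, 1): at (8,3), heading up
[2] after back(3): at (8,0), heading up
nothing shorter than 2 reaches the goal.

strafe(left, 1), back(3)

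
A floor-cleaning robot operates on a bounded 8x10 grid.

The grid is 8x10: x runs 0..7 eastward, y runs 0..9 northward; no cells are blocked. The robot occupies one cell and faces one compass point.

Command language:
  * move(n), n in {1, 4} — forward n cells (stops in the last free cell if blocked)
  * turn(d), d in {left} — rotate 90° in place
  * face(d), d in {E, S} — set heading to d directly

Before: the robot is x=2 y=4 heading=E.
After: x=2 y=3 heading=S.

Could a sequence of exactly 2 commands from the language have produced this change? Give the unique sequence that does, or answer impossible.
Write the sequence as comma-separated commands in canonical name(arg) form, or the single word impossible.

key: order matters: swapping face(S) and move(1) lands elsewhere
start: x=2 y=4 heading=E
[1] after face(S): x=2 y=4 heading=S
[2] after move(1): x=2 y=3 heading=S
all 25 alternatives checked — unique.

face(S), move(1)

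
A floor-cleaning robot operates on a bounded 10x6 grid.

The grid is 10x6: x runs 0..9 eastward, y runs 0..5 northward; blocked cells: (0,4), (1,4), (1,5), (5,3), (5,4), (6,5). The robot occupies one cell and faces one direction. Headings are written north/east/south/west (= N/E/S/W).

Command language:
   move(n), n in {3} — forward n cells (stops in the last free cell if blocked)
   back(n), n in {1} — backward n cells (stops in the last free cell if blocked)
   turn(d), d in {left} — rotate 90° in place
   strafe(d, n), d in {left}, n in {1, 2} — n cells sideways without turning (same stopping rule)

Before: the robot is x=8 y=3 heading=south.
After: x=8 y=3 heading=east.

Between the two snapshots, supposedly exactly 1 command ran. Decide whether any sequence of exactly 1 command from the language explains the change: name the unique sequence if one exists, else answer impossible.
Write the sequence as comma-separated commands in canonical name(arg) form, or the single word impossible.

turn(left)

key: (8,3) unchanged — the single command moves nothing
start: x=8 y=3 heading=south
[1] after turn(left): x=8 y=3 heading=east
no rival 1-sequence matches.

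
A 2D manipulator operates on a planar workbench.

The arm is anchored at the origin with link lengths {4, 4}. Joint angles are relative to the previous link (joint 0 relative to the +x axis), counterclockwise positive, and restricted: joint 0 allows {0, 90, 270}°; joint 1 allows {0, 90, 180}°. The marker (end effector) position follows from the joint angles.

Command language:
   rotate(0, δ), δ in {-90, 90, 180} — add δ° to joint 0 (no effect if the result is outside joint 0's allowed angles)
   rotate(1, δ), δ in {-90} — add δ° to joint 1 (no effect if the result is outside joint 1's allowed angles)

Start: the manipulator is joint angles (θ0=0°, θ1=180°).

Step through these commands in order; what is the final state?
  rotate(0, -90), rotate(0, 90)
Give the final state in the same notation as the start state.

joint angles (θ0=0°, θ1=180°)

start: joint angles (θ0=0°, θ1=180°)
[1] after rotate(0, -90): joint angles (θ0=270°, θ1=180°)
[2] after rotate(0, 90): joint angles (θ0=0°, θ1=180°)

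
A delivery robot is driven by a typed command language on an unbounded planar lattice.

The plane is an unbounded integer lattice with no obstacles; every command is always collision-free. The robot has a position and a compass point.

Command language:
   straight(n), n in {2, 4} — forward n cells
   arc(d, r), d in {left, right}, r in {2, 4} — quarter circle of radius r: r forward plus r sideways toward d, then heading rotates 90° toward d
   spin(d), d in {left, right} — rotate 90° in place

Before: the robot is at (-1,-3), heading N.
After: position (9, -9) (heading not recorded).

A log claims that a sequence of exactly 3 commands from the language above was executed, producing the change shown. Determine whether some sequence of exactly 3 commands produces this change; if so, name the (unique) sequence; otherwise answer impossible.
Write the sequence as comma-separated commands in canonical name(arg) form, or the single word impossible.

arc(right, 2), arc(right, 4), arc(left, 4)

key: order matters: swapping arc(right, 2) and arc(left, 4) lands elsewhere
initial: at (-1,-3), heading N
t=1 arc(right, 2) ⇒ at (1,-1), heading E
t=2 arc(right, 4) ⇒ at (5,-5), heading S
t=3 arc(left, 4) ⇒ at (9,-9), heading E
no other 3-command option fits: unique.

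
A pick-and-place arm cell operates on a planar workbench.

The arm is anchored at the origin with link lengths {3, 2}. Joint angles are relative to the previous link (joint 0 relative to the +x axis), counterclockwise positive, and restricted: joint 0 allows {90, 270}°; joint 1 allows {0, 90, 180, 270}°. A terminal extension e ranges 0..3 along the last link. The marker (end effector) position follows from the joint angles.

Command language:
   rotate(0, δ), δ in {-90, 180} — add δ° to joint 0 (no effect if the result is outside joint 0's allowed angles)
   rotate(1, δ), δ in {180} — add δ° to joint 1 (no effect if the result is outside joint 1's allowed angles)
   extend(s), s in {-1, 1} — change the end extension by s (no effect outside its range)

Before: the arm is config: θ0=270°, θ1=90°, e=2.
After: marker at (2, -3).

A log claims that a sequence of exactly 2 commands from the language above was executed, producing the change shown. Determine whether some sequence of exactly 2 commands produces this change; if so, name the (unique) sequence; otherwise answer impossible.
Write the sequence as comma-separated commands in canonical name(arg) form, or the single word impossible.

from: config: θ0=270°, θ1=90°, e=2
t=1 extend(-1) ⇒ config: θ0=270°, θ1=90°, e=1
t=2 extend(-1) ⇒ config: θ0=270°, θ1=90°, e=0
no other 2-command option fits: unique.

extend(-1), extend(-1)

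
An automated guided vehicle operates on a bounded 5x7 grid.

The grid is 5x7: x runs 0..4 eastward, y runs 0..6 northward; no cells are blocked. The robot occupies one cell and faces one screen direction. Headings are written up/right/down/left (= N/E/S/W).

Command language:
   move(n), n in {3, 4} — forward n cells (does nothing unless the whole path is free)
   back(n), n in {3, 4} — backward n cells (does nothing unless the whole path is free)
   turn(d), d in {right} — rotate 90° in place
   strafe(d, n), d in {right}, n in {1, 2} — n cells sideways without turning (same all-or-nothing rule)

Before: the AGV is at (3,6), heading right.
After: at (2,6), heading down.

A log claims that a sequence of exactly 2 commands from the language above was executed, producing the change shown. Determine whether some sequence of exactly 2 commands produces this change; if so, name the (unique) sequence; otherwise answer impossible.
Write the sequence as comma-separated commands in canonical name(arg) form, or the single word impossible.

turn(right), strafe(right, 1)

key: order matters: swapping turn(right) and strafe(right, 1) lands elsewhere
from: at (3,6), heading right
1. turn(right) → at (3,6), heading down
2. strafe(right, 1) → at (2,6), heading down
no rival 2-sequence matches.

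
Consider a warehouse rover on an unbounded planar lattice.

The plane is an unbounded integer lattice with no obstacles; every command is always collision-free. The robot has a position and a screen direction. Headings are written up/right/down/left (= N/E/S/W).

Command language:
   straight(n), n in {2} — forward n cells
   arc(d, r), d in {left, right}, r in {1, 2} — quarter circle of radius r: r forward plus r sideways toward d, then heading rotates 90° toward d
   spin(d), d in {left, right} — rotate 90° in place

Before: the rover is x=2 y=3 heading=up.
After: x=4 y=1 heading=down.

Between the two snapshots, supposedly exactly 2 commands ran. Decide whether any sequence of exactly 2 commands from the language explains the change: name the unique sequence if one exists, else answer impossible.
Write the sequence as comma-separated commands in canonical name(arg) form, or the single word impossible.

spin(right), arc(right, 2)

key: running arc(right, 2) before spin(right) would end elsewhere — order is forced
t0: x=2 y=3 heading=up
t=1 spin(right) ⇒ x=2 y=3 heading=right
t=2 arc(right, 2) ⇒ x=4 y=1 heading=down
uniquely the one of 49 2-step routes that fits.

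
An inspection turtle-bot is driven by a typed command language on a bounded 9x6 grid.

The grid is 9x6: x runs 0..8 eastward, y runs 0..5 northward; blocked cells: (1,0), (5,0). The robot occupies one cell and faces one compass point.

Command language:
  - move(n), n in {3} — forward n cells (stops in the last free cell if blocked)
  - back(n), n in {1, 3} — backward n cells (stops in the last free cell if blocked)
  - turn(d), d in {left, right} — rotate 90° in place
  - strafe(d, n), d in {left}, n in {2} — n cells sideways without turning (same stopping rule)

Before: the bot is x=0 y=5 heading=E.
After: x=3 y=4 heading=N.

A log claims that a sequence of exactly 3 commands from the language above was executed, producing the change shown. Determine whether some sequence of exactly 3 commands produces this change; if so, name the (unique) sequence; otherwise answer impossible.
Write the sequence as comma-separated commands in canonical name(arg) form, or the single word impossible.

move(3), turn(left), back(1)

key: cell and facing (now N) both changed — the 3 commands mix motion and turning
initial: x=0 y=5 heading=E
step 1 (move(3)): x=3 y=5 heading=E
step 2 (turn(left)): x=3 y=5 heading=N
step 3 (back(1)): x=3 y=4 heading=N
no other 3-command option fits: unique.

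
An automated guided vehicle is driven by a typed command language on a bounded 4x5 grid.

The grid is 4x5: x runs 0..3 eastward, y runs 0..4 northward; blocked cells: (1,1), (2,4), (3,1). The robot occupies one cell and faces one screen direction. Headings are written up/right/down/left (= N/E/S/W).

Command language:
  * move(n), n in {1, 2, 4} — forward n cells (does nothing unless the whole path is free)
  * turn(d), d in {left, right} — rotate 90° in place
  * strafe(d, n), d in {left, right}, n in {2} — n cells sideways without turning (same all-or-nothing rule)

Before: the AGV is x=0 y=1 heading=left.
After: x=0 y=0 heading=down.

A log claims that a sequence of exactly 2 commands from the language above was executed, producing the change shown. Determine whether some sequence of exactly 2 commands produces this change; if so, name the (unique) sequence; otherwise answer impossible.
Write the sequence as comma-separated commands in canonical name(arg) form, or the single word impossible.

key: running move(1) before turn(left) would end elsewhere — order is forced
begin: x=0 y=1 heading=left
t=1 turn(left) ⇒ x=0 y=1 heading=down
t=2 move(1) ⇒ x=0 y=0 heading=down
uniquely the one of 49 2-step routes that fits.

turn(left), move(1)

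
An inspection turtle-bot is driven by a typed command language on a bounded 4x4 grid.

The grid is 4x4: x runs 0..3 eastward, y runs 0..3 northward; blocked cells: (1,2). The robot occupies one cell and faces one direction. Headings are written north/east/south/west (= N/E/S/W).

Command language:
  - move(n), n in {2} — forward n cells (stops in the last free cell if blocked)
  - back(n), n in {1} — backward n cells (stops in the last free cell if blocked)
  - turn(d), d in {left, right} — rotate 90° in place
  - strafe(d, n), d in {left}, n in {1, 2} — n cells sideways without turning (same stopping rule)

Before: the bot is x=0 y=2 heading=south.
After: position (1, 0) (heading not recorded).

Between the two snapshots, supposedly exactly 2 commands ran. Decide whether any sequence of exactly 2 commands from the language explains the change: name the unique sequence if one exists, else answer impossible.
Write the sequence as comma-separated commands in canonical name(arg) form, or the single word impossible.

move(2), strafe(left, 1)

key: order matters: swapping move(2) and strafe(left, 1) lands elsewhere
from: x=0 y=2 heading=south
1. move(2) → x=0 y=0 heading=south
2. strafe(left, 1) → x=1 y=0 heading=south
no other 2-command option fits: unique.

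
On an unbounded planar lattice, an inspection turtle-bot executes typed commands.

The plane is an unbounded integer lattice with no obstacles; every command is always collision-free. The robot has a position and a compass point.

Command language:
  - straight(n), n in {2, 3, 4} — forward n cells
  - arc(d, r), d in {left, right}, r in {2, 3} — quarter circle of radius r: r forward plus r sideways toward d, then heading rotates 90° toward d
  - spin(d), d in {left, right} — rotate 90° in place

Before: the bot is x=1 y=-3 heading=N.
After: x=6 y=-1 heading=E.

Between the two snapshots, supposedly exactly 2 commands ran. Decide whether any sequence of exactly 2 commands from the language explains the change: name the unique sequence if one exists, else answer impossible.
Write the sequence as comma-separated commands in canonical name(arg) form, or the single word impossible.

arc(right, 2), straight(3)

key: cell and facing (now E) both changed — the 2 commands mix motion and turning
t0: x=1 y=-3 heading=N
[1] after arc(right, 2): x=3 y=-1 heading=E
[2] after straight(3): x=6 y=-1 heading=E
no other 2-command option fits: unique.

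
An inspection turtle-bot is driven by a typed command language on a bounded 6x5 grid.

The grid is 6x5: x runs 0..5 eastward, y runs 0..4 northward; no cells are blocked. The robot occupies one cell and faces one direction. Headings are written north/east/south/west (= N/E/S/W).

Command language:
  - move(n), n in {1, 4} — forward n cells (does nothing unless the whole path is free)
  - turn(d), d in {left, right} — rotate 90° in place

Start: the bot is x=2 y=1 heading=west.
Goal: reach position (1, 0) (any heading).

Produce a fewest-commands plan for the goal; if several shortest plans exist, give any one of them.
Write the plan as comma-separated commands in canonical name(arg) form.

move(1), turn(left), move(1)

start: x=2 y=1 heading=west
[1] after move(1): x=1 y=1 heading=west
[2] after turn(left): x=1 y=1 heading=south
[3] after move(1): x=1 y=0 heading=south
nothing shorter than 3 reaches the goal.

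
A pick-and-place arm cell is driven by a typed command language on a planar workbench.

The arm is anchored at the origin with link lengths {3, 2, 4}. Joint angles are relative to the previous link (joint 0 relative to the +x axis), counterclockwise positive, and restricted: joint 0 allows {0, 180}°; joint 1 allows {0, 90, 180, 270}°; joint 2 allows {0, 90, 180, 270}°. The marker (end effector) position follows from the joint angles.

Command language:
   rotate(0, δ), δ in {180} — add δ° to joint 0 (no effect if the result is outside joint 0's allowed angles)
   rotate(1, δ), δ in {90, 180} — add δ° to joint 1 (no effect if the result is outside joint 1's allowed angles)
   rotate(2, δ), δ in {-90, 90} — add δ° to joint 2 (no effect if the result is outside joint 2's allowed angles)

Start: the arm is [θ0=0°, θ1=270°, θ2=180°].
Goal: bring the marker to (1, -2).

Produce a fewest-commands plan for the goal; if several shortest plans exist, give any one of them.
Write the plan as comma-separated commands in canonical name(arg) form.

initial: [θ0=0°, θ1=270°, θ2=180°]
1. rotate(1, 180) → [θ0=0°, θ1=90°, θ2=180°]
2. rotate(2, -90) → [θ0=0°, θ1=90°, θ2=90°]
3. rotate(0, 180) → [θ0=180°, θ1=90°, θ2=90°]
shorter routes all fall short; 3 is best.

rotate(1, 180), rotate(2, -90), rotate(0, 180)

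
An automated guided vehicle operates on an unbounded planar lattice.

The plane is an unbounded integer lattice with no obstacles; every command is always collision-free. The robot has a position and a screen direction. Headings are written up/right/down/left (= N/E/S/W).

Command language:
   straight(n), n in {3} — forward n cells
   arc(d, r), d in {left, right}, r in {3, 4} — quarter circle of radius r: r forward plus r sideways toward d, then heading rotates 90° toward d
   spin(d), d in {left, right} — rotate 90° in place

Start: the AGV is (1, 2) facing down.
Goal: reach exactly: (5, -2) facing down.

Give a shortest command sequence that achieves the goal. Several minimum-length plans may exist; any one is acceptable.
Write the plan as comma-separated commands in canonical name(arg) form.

spin(left), arc(right, 4)

t0: (1, 2) facing down
step 1 (spin(left)): (1, 2) facing right
step 2 (arc(right, 4)): (5, -2) facing down
minimal: 2 command(s), checked below 2.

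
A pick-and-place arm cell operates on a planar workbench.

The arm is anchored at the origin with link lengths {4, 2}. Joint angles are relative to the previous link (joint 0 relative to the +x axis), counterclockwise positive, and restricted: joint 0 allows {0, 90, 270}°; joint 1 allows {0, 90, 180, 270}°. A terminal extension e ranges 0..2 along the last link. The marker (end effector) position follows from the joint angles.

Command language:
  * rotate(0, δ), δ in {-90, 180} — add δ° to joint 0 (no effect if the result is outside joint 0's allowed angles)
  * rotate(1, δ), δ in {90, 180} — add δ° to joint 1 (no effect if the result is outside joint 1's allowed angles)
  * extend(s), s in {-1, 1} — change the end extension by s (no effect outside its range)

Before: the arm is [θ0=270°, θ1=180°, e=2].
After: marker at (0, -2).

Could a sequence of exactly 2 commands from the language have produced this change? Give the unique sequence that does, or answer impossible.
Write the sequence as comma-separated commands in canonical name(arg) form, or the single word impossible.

extend(-1), extend(-1)

start: [θ0=270°, θ1=180°, e=2]
t=1 extend(-1) ⇒ [θ0=270°, θ1=180°, e=1]
t=2 extend(-1) ⇒ [θ0=270°, θ1=180°, e=0]
no other 2-command option fits: unique.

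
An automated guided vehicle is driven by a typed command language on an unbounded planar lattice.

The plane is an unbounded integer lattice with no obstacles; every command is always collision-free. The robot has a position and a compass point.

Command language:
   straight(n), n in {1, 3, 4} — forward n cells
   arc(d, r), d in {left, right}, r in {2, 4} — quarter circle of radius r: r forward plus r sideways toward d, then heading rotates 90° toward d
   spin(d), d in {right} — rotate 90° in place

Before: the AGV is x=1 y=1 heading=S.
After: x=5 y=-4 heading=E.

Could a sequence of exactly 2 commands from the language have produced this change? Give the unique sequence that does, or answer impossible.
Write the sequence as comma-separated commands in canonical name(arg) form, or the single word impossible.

straight(1), arc(left, 4)

key: order matters: swapping straight(1) and arc(left, 4) lands elsewhere
start: x=1 y=1 heading=S
1. straight(1) → x=1 y=0 heading=S
2. arc(left, 4) → x=5 y=-4 heading=E
uniquely the one of 64 2-step routes that fits.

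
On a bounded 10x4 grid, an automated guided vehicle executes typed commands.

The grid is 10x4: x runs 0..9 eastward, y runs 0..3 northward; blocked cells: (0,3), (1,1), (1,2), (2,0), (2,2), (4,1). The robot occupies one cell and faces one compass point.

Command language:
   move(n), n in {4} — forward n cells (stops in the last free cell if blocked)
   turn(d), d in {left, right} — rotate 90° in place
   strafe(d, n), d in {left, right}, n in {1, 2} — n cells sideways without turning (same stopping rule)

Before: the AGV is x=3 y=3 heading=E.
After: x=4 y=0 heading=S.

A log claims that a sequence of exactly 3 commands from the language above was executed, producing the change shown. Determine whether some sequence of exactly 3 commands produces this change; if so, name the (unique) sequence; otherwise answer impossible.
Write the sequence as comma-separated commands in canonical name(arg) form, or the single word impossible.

turn(right), move(4), strafe(left, 1)

key: move(4) runs into the grid edge before its full distance
from: x=3 y=3 heading=E
1. turn(right) → x=3 y=3 heading=S
2. move(4) → x=3 y=0 heading=S
3. strafe(left, 1) → x=4 y=0 heading=S
no rival 3-sequence matches.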